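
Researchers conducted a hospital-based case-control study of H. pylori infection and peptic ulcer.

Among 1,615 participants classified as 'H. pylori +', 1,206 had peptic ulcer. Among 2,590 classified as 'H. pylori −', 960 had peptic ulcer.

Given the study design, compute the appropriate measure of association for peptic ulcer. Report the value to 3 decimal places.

5.007

From the description: a = 1206, b = 409, c = 960, d = 1630.
This is a hospital-based case-control study: participants were sampled on outcome status, so risks in the source population cannot be estimated directly — relative risk is not valid here. The odds ratio is the appropriate measure.
OR = (a·d)/(b·c) = (1206 × 1630) / (409 × 960) = 1965780 / 392640 = 5.00657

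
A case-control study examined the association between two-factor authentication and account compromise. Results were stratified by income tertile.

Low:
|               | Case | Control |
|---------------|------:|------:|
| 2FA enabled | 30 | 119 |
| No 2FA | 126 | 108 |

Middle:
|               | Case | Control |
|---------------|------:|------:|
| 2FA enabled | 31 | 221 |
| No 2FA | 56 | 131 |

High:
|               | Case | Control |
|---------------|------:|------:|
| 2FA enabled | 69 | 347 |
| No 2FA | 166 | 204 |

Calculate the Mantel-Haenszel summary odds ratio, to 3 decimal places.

OR_MH = Σ(aᵢdᵢ/nᵢ) / Σ(bᵢcᵢ/nᵢ), where nᵢ is the stratum total.
Stratum 1 (Low): n = 383; a·d/n = 30·108/383 = 8.4595; b·c/n = 119·126/383 = 39.1488
Stratum 2 (Middle): n = 439; a·d/n = 31·131/439 = 9.2506; b·c/n = 221·56/439 = 28.1913
Stratum 3 (High): n = 786; a·d/n = 69·204/786 = 17.9084; b·c/n = 347·166/786 = 73.2850
OR_MH = (8.4595 + 9.2506 + 17.9084) / (39.1488 + 28.1913 + 73.2850) = 35.6185 / 140.6252 = 0.25329

0.253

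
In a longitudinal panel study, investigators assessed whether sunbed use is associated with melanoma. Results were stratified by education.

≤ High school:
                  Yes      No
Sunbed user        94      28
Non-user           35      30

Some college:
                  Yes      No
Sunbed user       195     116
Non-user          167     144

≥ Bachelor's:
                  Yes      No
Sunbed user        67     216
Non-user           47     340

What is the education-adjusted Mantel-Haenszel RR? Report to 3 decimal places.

RR_MH = Σ(aᵢ·n₀ᵢ/nᵢ) / Σ(cᵢ·n₁ᵢ/nᵢ), with n₁ᵢ = aᵢ+bᵢ (exposed), n₀ᵢ = cᵢ+dᵢ (unexposed), nᵢ = n₁ᵢ+n₀ᵢ.
Stratum 1 (≤ High school): n₁ = 122, n₀ = 65, n = 187; a·n₀/n = 94·65/187 = 32.6738; c·n₁/n = 35·122/187 = 22.8342
Stratum 2 (Some college): n₁ = 311, n₀ = 311, n = 622; a·n₀/n = 195·311/622 = 97.5000; c·n₁/n = 167·311/622 = 83.5000
Stratum 3 (≥ Bachelor's): n₁ = 283, n₀ = 387, n = 670; a·n₀/n = 67·387/670 = 38.7000; c·n₁/n = 47·283/670 = 19.8522
RR_MH = (32.6738 + 97.5000 + 38.7000) / (22.8342 + 83.5000 + 19.8522) = 168.8738 / 126.1865 = 1.33829

1.338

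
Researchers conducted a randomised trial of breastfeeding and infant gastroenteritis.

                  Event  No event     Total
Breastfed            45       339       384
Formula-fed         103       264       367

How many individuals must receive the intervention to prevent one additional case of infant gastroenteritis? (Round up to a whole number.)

Risk in treated group = 45/384 = 0.11719; risk in control = 103/367 = 0.28065.
Absolute risk reduction = 0.28065 − 0.11719 = 0.16347
NNT = 1 / ARR = 1 / 0.16347 = 6.117 → round up → 7

7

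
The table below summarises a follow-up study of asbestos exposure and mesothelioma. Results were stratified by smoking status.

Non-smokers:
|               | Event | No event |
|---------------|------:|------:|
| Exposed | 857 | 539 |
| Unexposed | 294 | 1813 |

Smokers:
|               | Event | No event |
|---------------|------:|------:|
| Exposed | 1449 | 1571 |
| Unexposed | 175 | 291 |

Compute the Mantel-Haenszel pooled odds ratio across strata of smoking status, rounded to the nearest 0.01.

OR_MH = Σ(aᵢdᵢ/nᵢ) / Σ(bᵢcᵢ/nᵢ), where nᵢ is the stratum total.
Stratum 1 (Non-smokers): n = 3503; a·d/n = 857·1813/3503 = 443.5458; b·c/n = 539·294/3503 = 45.2372
Stratum 2 (Smokers): n = 3486; a·d/n = 1449·291/3486 = 120.9578; b·c/n = 1571·175/3486 = 78.8655
OR_MH = (443.5458 + 120.9578) / (45.2372 + 78.8655) = 564.5036 / 124.1027 = 4.54868

4.55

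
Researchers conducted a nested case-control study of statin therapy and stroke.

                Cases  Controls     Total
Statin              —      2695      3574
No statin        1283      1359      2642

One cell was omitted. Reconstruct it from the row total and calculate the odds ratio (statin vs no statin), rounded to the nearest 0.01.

0.35

The missing cell is in the exposed row: 3574 − 2695 = 879.
So a = 879, b = 2695, c = 1283, d = 1359.
OR = (a·d)/(b·c) = (879 × 1359) / (2695 × 1283) = 1194561 / 3457685 = 0.34548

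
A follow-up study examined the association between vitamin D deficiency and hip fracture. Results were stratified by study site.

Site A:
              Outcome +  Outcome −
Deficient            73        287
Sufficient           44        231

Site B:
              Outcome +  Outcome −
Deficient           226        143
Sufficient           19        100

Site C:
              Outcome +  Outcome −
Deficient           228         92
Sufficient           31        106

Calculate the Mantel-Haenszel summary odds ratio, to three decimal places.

OR_MH = Σ(aᵢdᵢ/nᵢ) / Σ(bᵢcᵢ/nᵢ), where nᵢ is the stratum total.
Stratum 1 (Site A): n = 635; a·d/n = 73·231/635 = 26.5559; b·c/n = 287·44/635 = 19.8866
Stratum 2 (Site B): n = 488; a·d/n = 226·100/488 = 46.3115; b·c/n = 143·19/488 = 5.5676
Stratum 3 (Site C): n = 457; a·d/n = 228·106/457 = 52.8840; b·c/n = 92·31/457 = 6.2407
OR_MH = (26.5559 + 46.3115 + 52.8840) / (19.8866 + 5.5676 + 6.2407) = 125.7514 / 31.6949 = 3.96756

3.968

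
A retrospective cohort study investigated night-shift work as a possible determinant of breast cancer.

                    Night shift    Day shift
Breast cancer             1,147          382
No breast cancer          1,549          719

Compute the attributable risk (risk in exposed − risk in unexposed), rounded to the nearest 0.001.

Reading the table with exposure as columns: a = 1147 (Night shift, case), b = 1549 (Night shift, non-case), c = 382 (Day shift, case), d = 719.
Risk in exposed = 1147/2696 = 0.425445; risk in unexposed = 382/1101 = 0.346957.
Risk difference = 0.425445 − 0.346957 = 0.078488

0.078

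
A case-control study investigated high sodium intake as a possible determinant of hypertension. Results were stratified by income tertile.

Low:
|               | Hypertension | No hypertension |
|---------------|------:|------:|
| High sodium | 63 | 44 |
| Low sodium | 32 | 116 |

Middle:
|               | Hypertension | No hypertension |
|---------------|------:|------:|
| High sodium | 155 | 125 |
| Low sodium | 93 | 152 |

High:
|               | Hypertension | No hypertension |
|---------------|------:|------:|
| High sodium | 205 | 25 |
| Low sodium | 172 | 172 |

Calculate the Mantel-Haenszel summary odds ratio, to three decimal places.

3.839

OR_MH = Σ(aᵢdᵢ/nᵢ) / Σ(bᵢcᵢ/nᵢ), where nᵢ is the stratum total.
Stratum 1 (Low): n = 255; a·d/n = 63·116/255 = 28.6588; b·c/n = 44·32/255 = 5.5216
Stratum 2 (Middle): n = 525; a·d/n = 155·152/525 = 44.8762; b·c/n = 125·93/525 = 22.1429
Stratum 3 (High): n = 574; a·d/n = 205·172/574 = 61.4286; b·c/n = 25·172/574 = 7.4913
OR_MH = (28.6588 + 44.8762 + 61.4286) / (5.5216 + 22.1429 + 7.4913) = 134.9636 / 35.1557 = 3.83902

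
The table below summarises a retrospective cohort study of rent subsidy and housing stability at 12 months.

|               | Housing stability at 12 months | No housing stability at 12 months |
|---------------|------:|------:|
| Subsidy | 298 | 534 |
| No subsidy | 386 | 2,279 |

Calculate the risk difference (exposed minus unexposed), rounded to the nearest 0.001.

0.213

Cells: a = 298, b = 534, c = 386, d = 2279.
Risk in exposed = 298/832 = 0.358173; risk in unexposed = 386/2665 = 0.144841.
Risk difference = 0.358173 − 0.144841 = 0.213333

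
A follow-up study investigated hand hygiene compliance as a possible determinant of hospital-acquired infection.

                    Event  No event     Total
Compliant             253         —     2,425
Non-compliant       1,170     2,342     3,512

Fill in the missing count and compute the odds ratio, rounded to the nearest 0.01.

0.23

The missing cell is in the exposed row: 2425 − 253 = 2172.
So a = 253, b = 2172, c = 1170, d = 2342.
OR = (a·d)/(b·c) = (253 × 2342) / (2172 × 1170) = 592526 / 2541240 = 0.23316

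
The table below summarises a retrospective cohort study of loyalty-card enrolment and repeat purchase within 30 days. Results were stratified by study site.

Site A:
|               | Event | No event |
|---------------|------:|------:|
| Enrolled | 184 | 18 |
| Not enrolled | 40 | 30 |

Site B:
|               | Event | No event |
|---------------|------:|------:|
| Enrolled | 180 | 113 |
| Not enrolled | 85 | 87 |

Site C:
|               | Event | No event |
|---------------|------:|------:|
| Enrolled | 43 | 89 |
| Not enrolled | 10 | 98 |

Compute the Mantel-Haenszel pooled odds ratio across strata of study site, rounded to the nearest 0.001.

2.648

OR_MH = Σ(aᵢdᵢ/nᵢ) / Σ(bᵢcᵢ/nᵢ), where nᵢ is the stratum total.
Stratum 1 (Site A): n = 272; a·d/n = 184·30/272 = 20.2941; b·c/n = 18·40/272 = 2.6471
Stratum 2 (Site B): n = 465; a·d/n = 180·87/465 = 33.6774; b·c/n = 113·85/465 = 20.6559
Stratum 3 (Site C): n = 240; a·d/n = 43·98/240 = 17.5583; b·c/n = 89·10/240 = 3.7083
OR_MH = (20.2941 + 33.6774 + 17.5583) / (2.6471 + 20.6559 + 3.7083) = 71.5299 / 27.0113 = 2.64815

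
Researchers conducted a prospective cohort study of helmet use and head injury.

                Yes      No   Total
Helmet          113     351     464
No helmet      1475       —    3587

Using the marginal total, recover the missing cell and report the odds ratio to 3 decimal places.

The missing cell is in the unexposed row: 3587 − 1475 = 2112.
So a = 113, b = 351, c = 1475, d = 2112.
OR = (a·d)/(b·c) = (113 × 2112) / (351 × 1475) = 238656 / 517725 = 0.46097

0.461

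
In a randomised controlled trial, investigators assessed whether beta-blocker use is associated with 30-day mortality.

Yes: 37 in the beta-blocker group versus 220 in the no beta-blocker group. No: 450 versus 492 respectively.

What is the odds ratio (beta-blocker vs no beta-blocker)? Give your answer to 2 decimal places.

0.18

From the description: a = 37, b = 450, c = 220, d = 492.
OR = (a·d)/(b·c) = (37 × 492) / (450 × 220) = 18204 / 99000 = 0.18388
Exposure is associated with lower odds of 30-day mortality (OR = 0.18 < 1).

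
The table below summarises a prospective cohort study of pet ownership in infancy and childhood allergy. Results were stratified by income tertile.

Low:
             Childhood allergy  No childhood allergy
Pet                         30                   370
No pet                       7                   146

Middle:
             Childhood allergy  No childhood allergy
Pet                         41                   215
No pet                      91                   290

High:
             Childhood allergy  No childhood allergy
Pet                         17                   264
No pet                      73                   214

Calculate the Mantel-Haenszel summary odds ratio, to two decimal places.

OR_MH = Σ(aᵢdᵢ/nᵢ) / Σ(bᵢcᵢ/nᵢ), where nᵢ is the stratum total.
Stratum 1 (Low): n = 553; a·d/n = 30·146/553 = 7.9204; b·c/n = 370·7/553 = 4.6835
Stratum 2 (Middle): n = 637; a·d/n = 41·290/637 = 18.6656; b·c/n = 215·91/637 = 30.7143
Stratum 3 (High): n = 568; a·d/n = 17·214/568 = 6.4049; b·c/n = 264·73/568 = 33.9296
OR_MH = (7.9204 + 18.6656 + 6.4049) / (4.6835 + 30.7143 + 33.9296) = 32.9910 / 69.3274 = 0.47587

0.48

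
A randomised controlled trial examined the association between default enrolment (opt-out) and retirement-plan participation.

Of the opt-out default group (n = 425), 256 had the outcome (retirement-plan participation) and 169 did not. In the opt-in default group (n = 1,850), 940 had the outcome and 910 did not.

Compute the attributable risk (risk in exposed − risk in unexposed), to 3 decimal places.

From the description: a = 256, b = 169, c = 940, d = 910.
Risk in exposed = 256/425 = 0.602353; risk in unexposed = 940/1850 = 0.508108.
Risk difference = 0.602353 − 0.508108 = 0.094245

0.094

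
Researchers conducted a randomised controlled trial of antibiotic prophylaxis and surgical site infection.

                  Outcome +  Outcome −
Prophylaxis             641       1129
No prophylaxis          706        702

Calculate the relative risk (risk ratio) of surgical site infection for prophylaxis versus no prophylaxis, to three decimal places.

0.722

Cells: a = 641, b = 1129, c = 706, d = 702.
Risk in exposed = 641/1770 = 0.36215; risk in unexposed = 706/1408 = 0.50142.
RR = 0.36215 / 0.50142 = 0.72224
The risk is 28% lower among the exposed than among the unexposed.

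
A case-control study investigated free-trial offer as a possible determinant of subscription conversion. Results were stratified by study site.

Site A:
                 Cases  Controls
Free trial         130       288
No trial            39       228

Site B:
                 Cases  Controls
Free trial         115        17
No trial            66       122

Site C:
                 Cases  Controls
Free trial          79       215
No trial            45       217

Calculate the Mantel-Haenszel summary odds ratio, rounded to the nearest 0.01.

OR_MH = Σ(aᵢdᵢ/nᵢ) / Σ(bᵢcᵢ/nᵢ), where nᵢ is the stratum total.
Stratum 1 (Site A): n = 685; a·d/n = 130·228/685 = 43.2701; b·c/n = 288·39/685 = 16.3971
Stratum 2 (Site B): n = 320; a·d/n = 115·122/320 = 43.8438; b·c/n = 17·66/320 = 3.5063
Stratum 3 (Site C): n = 556; a·d/n = 79·217/556 = 30.8327; b·c/n = 215·45/556 = 17.4011
OR_MH = (43.2701 + 43.8438 + 30.8327) / (16.3971 + 3.5063 + 17.4011) = 117.9466 / 37.3044 = 3.16173

3.16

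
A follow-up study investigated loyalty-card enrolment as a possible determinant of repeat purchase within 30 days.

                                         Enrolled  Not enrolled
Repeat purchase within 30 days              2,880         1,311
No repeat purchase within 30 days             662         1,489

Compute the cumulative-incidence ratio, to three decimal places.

Reading the table with exposure as columns: a = 2880 (Enrolled, case), b = 662 (Enrolled, non-case), c = 1311 (Not enrolled, case), d = 1489.
Risk in exposed = 2880/3542 = 0.81310; risk in unexposed = 1311/2800 = 0.46821.
RR = 0.81310 / 0.46821 = 1.73660
The risk among the exposed is 1.74 times that among the unexposed.

1.737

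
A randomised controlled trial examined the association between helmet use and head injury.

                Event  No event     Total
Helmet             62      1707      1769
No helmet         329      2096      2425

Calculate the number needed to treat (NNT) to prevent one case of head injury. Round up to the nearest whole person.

Risk in treated group = 62/1769 = 0.03505; risk in control = 329/2425 = 0.13567.
Absolute risk reduction = 0.13567 − 0.03505 = 0.10062
NNT = 1 / ARR = 1 / 0.10062 = 9.938 → round up → 10

10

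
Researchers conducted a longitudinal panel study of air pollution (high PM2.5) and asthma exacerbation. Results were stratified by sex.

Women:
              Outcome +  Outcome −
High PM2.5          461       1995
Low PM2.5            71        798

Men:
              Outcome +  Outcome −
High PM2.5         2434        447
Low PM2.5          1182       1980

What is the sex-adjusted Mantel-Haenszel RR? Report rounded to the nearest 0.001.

RR_MH = Σ(aᵢ·n₀ᵢ/nᵢ) / Σ(cᵢ·n₁ᵢ/nᵢ), with n₁ᵢ = aᵢ+bᵢ (exposed), n₀ᵢ = cᵢ+dᵢ (unexposed), nᵢ = n₁ᵢ+n₀ᵢ.
Stratum 1 (Women): n₁ = 2456, n₀ = 869, n = 3325; a·n₀/n = 461·869/3325 = 120.4839; c·n₁/n = 71·2456/3325 = 52.4439
Stratum 2 (Men): n₁ = 2881, n₀ = 3162, n = 6043; a·n₀/n = 2434·3162/6043 = 1273.5906; c·n₁/n = 1182·2881/6043 = 563.5185
RR_MH = (120.4839 + 1273.5906) / (52.4439 + 563.5185) = 1394.0745 / 615.9624 = 2.26325

2.263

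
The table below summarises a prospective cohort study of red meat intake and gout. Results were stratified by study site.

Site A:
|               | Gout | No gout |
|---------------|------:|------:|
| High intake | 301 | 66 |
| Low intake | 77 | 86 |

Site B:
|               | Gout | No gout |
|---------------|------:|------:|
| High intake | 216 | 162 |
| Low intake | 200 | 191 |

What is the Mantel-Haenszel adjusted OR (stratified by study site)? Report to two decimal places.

1.98

OR_MH = Σ(aᵢdᵢ/nᵢ) / Σ(bᵢcᵢ/nᵢ), where nᵢ is the stratum total.
Stratum 1 (Site A): n = 530; a·d/n = 301·86/530 = 48.8415; b·c/n = 66·77/530 = 9.5887
Stratum 2 (Site B): n = 769; a·d/n = 216·191/769 = 53.6489; b·c/n = 162·200/769 = 42.1326
OR_MH = (48.8415 + 53.6489) / (9.5887 + 42.1326) = 102.4904 / 51.7213 = 1.98159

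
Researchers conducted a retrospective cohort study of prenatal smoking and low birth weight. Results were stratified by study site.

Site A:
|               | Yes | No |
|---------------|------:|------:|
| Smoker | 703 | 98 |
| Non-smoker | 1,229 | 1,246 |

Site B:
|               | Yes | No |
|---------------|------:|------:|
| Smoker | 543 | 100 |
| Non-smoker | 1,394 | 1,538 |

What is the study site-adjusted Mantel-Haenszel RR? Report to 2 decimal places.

1.77

RR_MH = Σ(aᵢ·n₀ᵢ/nᵢ) / Σ(cᵢ·n₁ᵢ/nᵢ), with n₁ᵢ = aᵢ+bᵢ (exposed), n₀ᵢ = cᵢ+dᵢ (unexposed), nᵢ = n₁ᵢ+n₀ᵢ.
Stratum 1 (Site A): n₁ = 801, n₀ = 2475, n = 3276; a·n₀/n = 703·2475/3276 = 531.1126; c·n₁/n = 1229·801/3276 = 300.4973
Stratum 2 (Site B): n₁ = 643, n₀ = 2932, n = 3575; a·n₀/n = 543·2932/3575 = 445.3359; c·n₁/n = 1394·643/3575 = 250.7250
RR_MH = (531.1126 + 445.3359) / (300.4973 + 250.7250) = 976.4486 / 551.2223 = 1.77142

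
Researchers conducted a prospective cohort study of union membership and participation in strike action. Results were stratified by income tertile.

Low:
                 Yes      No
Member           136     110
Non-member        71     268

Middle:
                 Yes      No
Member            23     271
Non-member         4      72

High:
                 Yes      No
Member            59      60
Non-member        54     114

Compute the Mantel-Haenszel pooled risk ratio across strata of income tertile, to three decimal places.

2.130

RR_MH = Σ(aᵢ·n₀ᵢ/nᵢ) / Σ(cᵢ·n₁ᵢ/nᵢ), with n₁ᵢ = aᵢ+bᵢ (exposed), n₀ᵢ = cᵢ+dᵢ (unexposed), nᵢ = n₁ᵢ+n₀ᵢ.
Stratum 1 (Low): n₁ = 246, n₀ = 339, n = 585; a·n₀/n = 136·339/585 = 78.8103; c·n₁/n = 71·246/585 = 29.8564
Stratum 2 (Middle): n₁ = 294, n₀ = 76, n = 370; a·n₀/n = 23·76/370 = 4.7243; c·n₁/n = 4·294/370 = 3.1784
Stratum 3 (High): n₁ = 119, n₀ = 168, n = 287; a·n₀/n = 59·168/287 = 34.5366; c·n₁/n = 54·119/287 = 22.3902
RR_MH = (78.8103 + 4.7243 + 34.5366) / (29.8564 + 3.1784 + 22.3902) = 118.0712 / 55.4250 = 2.13029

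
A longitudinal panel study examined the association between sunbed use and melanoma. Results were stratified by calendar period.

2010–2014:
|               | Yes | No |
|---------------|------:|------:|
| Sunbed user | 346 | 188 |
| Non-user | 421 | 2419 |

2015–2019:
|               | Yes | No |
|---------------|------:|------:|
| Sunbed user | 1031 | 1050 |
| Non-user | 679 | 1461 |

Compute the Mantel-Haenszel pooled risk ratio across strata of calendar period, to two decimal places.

2.03

RR_MH = Σ(aᵢ·n₀ᵢ/nᵢ) / Σ(cᵢ·n₁ᵢ/nᵢ), with n₁ᵢ = aᵢ+bᵢ (exposed), n₀ᵢ = cᵢ+dᵢ (unexposed), nᵢ = n₁ᵢ+n₀ᵢ.
Stratum 1 (2010–2014): n₁ = 534, n₀ = 2840, n = 3374; a·n₀/n = 346·2840/3374 = 291.2389; c·n₁/n = 421·534/3374 = 66.6313
Stratum 2 (2015–2019): n₁ = 2081, n₀ = 2140, n = 4221; a·n₀/n = 1031·2140/4221 = 522.7055; c·n₁/n = 679·2081/4221 = 334.7546
RR_MH = (291.2389 + 522.7055) / (66.6313 + 334.7546) = 813.9444 / 401.3859 = 2.02784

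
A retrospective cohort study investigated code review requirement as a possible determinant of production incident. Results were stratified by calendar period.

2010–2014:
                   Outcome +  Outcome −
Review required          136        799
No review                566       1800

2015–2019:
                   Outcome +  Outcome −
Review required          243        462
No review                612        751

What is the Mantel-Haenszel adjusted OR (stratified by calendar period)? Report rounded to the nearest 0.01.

0.59

OR_MH = Σ(aᵢdᵢ/nᵢ) / Σ(bᵢcᵢ/nᵢ), where nᵢ is the stratum total.
Stratum 1 (2010–2014): n = 3301; a·d/n = 136·1800/3301 = 74.1593; b·c/n = 799·566/3301 = 136.9991
Stratum 2 (2015–2019): n = 2068; a·d/n = 243·751/2068 = 88.2461; b·c/n = 462·612/2068 = 136.7234
OR_MH = (74.1593 + 88.2461) / (136.9991 + 136.7234) = 162.4055 / 273.7225 = 0.59332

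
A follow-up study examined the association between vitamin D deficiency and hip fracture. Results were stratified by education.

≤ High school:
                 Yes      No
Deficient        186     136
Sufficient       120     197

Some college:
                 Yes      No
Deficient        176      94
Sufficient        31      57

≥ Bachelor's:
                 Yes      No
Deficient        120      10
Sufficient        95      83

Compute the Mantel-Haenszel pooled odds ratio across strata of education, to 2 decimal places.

OR_MH = Σ(aᵢdᵢ/nᵢ) / Σ(bᵢcᵢ/nᵢ), where nᵢ is the stratum total.
Stratum 1 (≤ High school): n = 639; a·d/n = 186·197/639 = 57.3427; b·c/n = 136·120/639 = 25.5399
Stratum 2 (Some college): n = 358; a·d/n = 176·57/358 = 28.0223; b·c/n = 94·31/358 = 8.1397
Stratum 3 (≥ Bachelor's): n = 308; a·d/n = 120·83/308 = 32.3377; b·c/n = 10·95/308 = 3.0844
OR_MH = (57.3427 + 28.0223 + 32.3377) / (25.5399 + 8.1397 + 3.0844) = 117.7027 / 36.7640 = 3.20158

3.20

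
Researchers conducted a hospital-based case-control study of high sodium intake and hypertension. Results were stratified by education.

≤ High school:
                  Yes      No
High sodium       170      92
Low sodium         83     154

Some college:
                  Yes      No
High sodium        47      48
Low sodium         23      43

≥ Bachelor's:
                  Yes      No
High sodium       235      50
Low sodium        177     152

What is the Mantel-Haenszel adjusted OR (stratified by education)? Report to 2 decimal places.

OR_MH = Σ(aᵢdᵢ/nᵢ) / Σ(bᵢcᵢ/nᵢ), where nᵢ is the stratum total.
Stratum 1 (≤ High school): n = 499; a·d/n = 170·154/499 = 52.4649; b·c/n = 92·83/499 = 15.3026
Stratum 2 (Some college): n = 161; a·d/n = 47·43/161 = 12.5528; b·c/n = 48·23/161 = 6.8571
Stratum 3 (≥ Bachelor's): n = 614; a·d/n = 235·152/614 = 58.1759; b·c/n = 50·177/614 = 14.4137
OR_MH = (52.4649 + 12.5528 + 58.1759) / (15.3026 + 6.8571 + 14.4137) = 123.1936 / 36.5734 = 3.36839

3.37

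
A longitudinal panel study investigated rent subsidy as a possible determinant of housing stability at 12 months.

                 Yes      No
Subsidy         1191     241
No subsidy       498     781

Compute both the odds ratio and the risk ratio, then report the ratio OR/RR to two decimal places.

3.63

Cells: a = 1191, b = 241, c = 498, d = 781.
OR = (1191·781)/(241·498) = 930171/120018 = 7.75026
Risk in exposed = 1191/1432 = 0.83170; risk in unexposed = 498/1279 = 0.38937; RR = 2.13604
OR/RR = 7.75026 / 2.13604 = 3.62833
The outcome is not rare, so the OR lies further from 1 than the RR.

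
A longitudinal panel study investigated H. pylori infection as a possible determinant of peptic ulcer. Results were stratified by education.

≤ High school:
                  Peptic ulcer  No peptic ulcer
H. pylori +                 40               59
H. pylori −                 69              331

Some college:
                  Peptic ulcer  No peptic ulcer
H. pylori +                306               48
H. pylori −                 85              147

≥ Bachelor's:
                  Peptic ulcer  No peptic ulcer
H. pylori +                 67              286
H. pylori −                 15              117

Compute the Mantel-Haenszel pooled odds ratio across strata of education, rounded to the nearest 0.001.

4.984

OR_MH = Σ(aᵢdᵢ/nᵢ) / Σ(bᵢcᵢ/nᵢ), where nᵢ is the stratum total.
Stratum 1 (≤ High school): n = 499; a·d/n = 40·331/499 = 26.5331; b·c/n = 59·69/499 = 8.1583
Stratum 2 (Some college): n = 586; a·d/n = 306·147/586 = 76.7611; b·c/n = 48·85/586 = 6.9625
Stratum 3 (≥ Bachelor's): n = 485; a·d/n = 67·117/485 = 16.1629; b·c/n = 286·15/485 = 8.8454
OR_MH = (26.5331 + 76.7611 + 16.1629) / (8.1583 + 6.9625 + 8.8454) = 119.4570 / 23.9661 = 4.98441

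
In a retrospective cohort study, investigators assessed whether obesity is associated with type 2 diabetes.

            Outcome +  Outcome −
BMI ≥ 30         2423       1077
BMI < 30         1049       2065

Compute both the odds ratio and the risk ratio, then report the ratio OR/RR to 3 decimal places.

Cells: a = 2423, b = 1077, c = 1049, d = 2065.
OR = (2423·2065)/(1077·1049) = 5003495/1129773 = 4.42876
Risk in exposed = 2423/3500 = 0.69229; risk in unexposed = 1049/3114 = 0.33687; RR = 2.05508
OR/RR = 4.42876 / 2.05508 = 2.15503
The outcome is not rare, so the OR lies further from 1 than the RR.

2.155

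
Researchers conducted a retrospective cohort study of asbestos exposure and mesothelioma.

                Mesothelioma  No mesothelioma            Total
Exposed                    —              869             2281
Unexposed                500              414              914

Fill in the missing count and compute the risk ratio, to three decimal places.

The missing cell is in the exposed row: 2281 − 869 = 1412.
So a = 1412, b = 869, c = 500, d = 414.
RR = [a/(a+b)] / [c/(c+d)] = (1412/2281) / (500/914) = 0.61903/0.54705 = 1.13158

1.132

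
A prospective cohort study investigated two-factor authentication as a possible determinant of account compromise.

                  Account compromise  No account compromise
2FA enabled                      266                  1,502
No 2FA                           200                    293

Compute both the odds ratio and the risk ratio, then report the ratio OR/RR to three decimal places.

Cells: a = 266, b = 1502, c = 200, d = 293.
OR = (266·293)/(1502·200) = 77938/300400 = 0.25945
Risk in exposed = 266/1768 = 0.15045; risk in unexposed = 200/493 = 0.40568; RR = 0.37087
OR/RR = 0.25945 / 0.37087 = 0.69957
The outcome is not rare, so the OR lies further from 1 than the RR.

0.700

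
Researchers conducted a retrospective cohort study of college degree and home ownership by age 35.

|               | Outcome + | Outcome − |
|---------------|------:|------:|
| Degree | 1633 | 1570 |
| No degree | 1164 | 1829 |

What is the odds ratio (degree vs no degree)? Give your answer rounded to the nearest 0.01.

Cells: a = 1633, b = 1570, c = 1164, d = 1829.
OR = (a·d)/(b·c) = (1633 × 1829) / (1570 × 1164) = 2986757 / 1827480 = 1.63436
The odds of home ownership by age 35 are about 1.63 times as high in the degree group.

1.63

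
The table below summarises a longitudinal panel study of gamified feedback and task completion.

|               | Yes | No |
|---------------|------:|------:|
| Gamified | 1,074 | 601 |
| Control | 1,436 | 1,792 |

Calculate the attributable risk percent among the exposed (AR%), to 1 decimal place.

Cells: a = 1074, b = 601, c = 1436, d = 1792.
Risk in exposed = 1074/1675 = 0.64119; risk in unexposed = 1436/3228 = 0.44486.
RR = 0.64119/0.44486 = 1.44135
AR% = (RR − 1)/RR × 100 = (1.44135 − 1)/1.44135 × 100 = 30.6205%

30.6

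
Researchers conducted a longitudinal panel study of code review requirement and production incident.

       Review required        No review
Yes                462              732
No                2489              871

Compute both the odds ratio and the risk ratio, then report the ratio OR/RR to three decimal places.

Reading the table with exposure as columns: a = 462 (Review required, case), b = 2489 (Review required, non-case), c = 732 (No review, case), d = 871.
OR = (462·871)/(2489·732) = 402402/1821948 = 0.22086
Risk in exposed = 462/2951 = 0.15656; risk in unexposed = 732/1603 = 0.45664; RR = 0.34284
OR/RR = 0.22086 / 0.34284 = 0.64421
The outcome is not rare, so the OR lies further from 1 than the RR.

0.644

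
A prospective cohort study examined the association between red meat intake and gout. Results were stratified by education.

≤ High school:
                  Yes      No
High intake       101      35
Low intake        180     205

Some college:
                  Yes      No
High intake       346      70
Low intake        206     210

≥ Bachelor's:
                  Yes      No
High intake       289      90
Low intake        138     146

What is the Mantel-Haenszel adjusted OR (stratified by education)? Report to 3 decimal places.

3.960

OR_MH = Σ(aᵢdᵢ/nᵢ) / Σ(bᵢcᵢ/nᵢ), where nᵢ is the stratum total.
Stratum 1 (≤ High school): n = 521; a·d/n = 101·205/521 = 39.7409; b·c/n = 35·180/521 = 12.0921
Stratum 2 (Some college): n = 832; a·d/n = 346·210/832 = 87.3317; b·c/n = 70·206/832 = 17.3317
Stratum 3 (≥ Bachelor's): n = 663; a·d/n = 289·146/663 = 63.6410; b·c/n = 90·138/663 = 18.7330
OR_MH = (39.7409 + 87.3317 + 63.6410) / (12.0921 + 17.3317 + 18.7330) = 190.7136 / 48.1569 = 3.96026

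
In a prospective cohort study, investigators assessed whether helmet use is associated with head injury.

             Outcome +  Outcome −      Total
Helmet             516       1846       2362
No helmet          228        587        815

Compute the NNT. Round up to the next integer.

Risk in treated group = 516/2362 = 0.21846; risk in control = 228/815 = 0.27975.
Absolute risk reduction = 0.27975 − 0.21846 = 0.06130
NNT = 1 / ARR = 1 / 0.06130 = 16.314 → round up → 17

17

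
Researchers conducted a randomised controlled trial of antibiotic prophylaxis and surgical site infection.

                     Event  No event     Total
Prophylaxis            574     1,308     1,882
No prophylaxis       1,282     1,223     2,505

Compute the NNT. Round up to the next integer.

Risk in treated group = 574/1882 = 0.30499; risk in control = 1282/2505 = 0.51178.
Absolute risk reduction = 0.51178 − 0.30499 = 0.20678
NNT = 1 / ARR = 1 / 0.20678 = 4.836 → round up → 5

5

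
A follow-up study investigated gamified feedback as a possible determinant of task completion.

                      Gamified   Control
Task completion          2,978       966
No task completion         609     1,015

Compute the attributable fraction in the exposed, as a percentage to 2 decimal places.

41.26

Reading the table with exposure as columns: a = 2978 (Gamified, case), b = 609 (Gamified, non-case), c = 966 (Control, case), d = 1015.
Risk in exposed = 2978/3587 = 0.83022; risk in unexposed = 966/1981 = 0.48763.
RR = 0.83022/0.48763 = 1.70255
AR% = (RR − 1)/RR × 100 = (1.70255 − 1)/1.70255 × 100 = 41.2647%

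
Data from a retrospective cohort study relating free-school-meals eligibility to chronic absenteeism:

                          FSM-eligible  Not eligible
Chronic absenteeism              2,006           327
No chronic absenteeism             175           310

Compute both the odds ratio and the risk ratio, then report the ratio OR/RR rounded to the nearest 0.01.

6.07

Reading the table with exposure as columns: a = 2006 (FSM-eligible, case), b = 175 (FSM-eligible, non-case), c = 327 (Not eligible, case), d = 310.
OR = (2006·310)/(175·327) = 621860/57225 = 10.86693
Risk in exposed = 2006/2181 = 0.91976; risk in unexposed = 327/637 = 0.51334; RR = 1.79171
OR/RR = 10.86693 / 1.79171 = 6.06513
The outcome is not rare, so the OR lies further from 1 than the RR.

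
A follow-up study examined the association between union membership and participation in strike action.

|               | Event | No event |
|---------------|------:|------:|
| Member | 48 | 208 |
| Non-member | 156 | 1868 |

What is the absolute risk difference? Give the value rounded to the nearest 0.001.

Cells: a = 48, b = 208, c = 156, d = 1868.
Risk in exposed = 48/256 = 0.187500; risk in unexposed = 156/2024 = 0.077075.
Risk difference = 0.187500 − 0.077075 = 0.110425

0.110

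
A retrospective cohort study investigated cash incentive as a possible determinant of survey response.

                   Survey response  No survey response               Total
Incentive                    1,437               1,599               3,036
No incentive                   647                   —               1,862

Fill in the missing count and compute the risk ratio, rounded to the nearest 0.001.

The missing cell is in the unexposed row: 1862 − 647 = 1215.
So a = 1437, b = 1599, c = 647, d = 1215.
RR = [a/(a+b)] / [c/(c+d)] = (1437/3036) / (647/1862) = 0.47332/0.34748 = 1.36217

1.362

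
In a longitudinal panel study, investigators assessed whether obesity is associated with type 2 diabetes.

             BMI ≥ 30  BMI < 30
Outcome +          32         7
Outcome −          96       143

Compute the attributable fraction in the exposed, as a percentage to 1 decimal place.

Reading the table with exposure as columns: a = 32 (BMI ≥ 30, case), b = 96 (BMI ≥ 30, non-case), c = 7 (BMI < 30, case), d = 143.
Risk in exposed = 32/128 = 0.25000; risk in unexposed = 7/150 = 0.04667.
RR = 0.25000/0.04667 = 5.35714
AR% = (RR − 1)/RR × 100 = (5.35714 − 1)/5.35714 × 100 = 81.3333%

81.3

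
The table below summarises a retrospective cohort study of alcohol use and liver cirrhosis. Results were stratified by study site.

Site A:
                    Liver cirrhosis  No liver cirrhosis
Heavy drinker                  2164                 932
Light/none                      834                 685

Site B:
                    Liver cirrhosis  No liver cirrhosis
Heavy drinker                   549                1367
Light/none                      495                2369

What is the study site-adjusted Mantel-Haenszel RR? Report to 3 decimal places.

RR_MH = Σ(aᵢ·n₀ᵢ/nᵢ) / Σ(cᵢ·n₁ᵢ/nᵢ), with n₁ᵢ = aᵢ+bᵢ (exposed), n₀ᵢ = cᵢ+dᵢ (unexposed), nᵢ = n₁ᵢ+n₀ᵢ.
Stratum 1 (Site A): n₁ = 3096, n₀ = 1519, n = 4615; a·n₀/n = 2164·1519/4615 = 712.2678; c·n₁/n = 834·3096/4615 = 559.4938
Stratum 2 (Site B): n₁ = 1916, n₀ = 2864, n = 4780; a·n₀/n = 549·2864/4780 = 328.9406; c·n₁/n = 495·1916/4780 = 198.4142
RR_MH = (712.2678 + 328.9406) / (559.4938 + 198.4142) = 1041.2084 / 757.9081 = 1.37379

1.374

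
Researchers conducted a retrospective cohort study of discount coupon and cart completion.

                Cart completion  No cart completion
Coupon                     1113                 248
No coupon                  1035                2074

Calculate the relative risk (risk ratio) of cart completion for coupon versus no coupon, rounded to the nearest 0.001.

Cells: a = 1113, b = 248, c = 1035, d = 2074.
Risk in exposed = 1113/1361 = 0.81778; risk in unexposed = 1035/3109 = 0.33290.
RR = 0.81778 / 0.33290 = 2.45650
The risk among the exposed is 2.46 times that among the unexposed.

2.457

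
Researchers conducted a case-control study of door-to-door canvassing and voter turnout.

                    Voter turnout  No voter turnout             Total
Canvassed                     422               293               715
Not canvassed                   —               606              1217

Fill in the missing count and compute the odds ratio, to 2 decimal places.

1.43

The missing cell is in the unexposed row: 1217 − 606 = 611.
So a = 422, b = 293, c = 611, d = 606.
OR = (a·d)/(b·c) = (422 × 606) / (293 × 611) = 255732 / 179023 = 1.42849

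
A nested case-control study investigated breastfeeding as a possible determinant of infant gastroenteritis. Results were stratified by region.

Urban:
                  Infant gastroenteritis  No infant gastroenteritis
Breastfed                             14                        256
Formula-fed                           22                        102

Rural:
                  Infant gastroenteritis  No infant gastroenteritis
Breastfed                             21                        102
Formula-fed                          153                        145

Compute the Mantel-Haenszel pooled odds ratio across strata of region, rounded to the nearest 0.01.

0.21

OR_MH = Σ(aᵢdᵢ/nᵢ) / Σ(bᵢcᵢ/nᵢ), where nᵢ is the stratum total.
Stratum 1 (Urban): n = 394; a·d/n = 14·102/394 = 3.6244; b·c/n = 256·22/394 = 14.2944
Stratum 2 (Rural): n = 421; a·d/n = 21·145/421 = 7.2328; b·c/n = 102·153/421 = 37.0689
OR_MH = (3.6244 + 7.2328) / (14.2944 + 37.0689) = 10.8571 / 51.3633 = 0.21138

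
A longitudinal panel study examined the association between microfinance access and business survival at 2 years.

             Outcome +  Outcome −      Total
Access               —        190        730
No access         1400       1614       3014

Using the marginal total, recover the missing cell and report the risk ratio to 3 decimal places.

The missing cell is in the exposed row: 730 − 190 = 540.
So a = 540, b = 190, c = 1400, d = 1614.
RR = [a/(a+b)] / [c/(c+d)] = (540/730) / (1400/3014) = 0.73973/0.46450 = 1.59252

1.593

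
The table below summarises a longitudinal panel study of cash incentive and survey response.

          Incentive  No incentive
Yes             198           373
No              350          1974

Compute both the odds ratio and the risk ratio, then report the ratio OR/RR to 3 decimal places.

1.317

Reading the table with exposure as columns: a = 198 (Incentive, case), b = 350 (Incentive, non-case), c = 373 (No incentive, case), d = 1974.
OR = (198·1974)/(350·373) = 390852/130550 = 2.99389
Risk in exposed = 198/548 = 0.36131; risk in unexposed = 373/2347 = 0.15893; RR = 2.27347
OR/RR = 2.99389 / 2.27347 = 1.31688
The outcome is not rare, so the OR lies further from 1 than the RR.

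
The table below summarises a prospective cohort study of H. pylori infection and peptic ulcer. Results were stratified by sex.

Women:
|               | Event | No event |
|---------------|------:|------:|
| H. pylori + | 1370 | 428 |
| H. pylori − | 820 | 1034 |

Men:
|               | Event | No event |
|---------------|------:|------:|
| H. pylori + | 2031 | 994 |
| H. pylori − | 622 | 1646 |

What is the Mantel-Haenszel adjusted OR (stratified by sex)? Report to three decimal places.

4.788

OR_MH = Σ(aᵢdᵢ/nᵢ) / Σ(bᵢcᵢ/nᵢ), where nᵢ is the stratum total.
Stratum 1 (Women): n = 3652; a·d/n = 1370·1034/3652 = 387.8916; b·c/n = 428·820/3652 = 96.1008
Stratum 2 (Men): n = 5293; a·d/n = 2031·1646/5293 = 631.5938; b·c/n = 994·622/5293 = 116.8086
OR_MH = (387.8916 + 631.5938) / (96.1008 + 116.8086) = 1019.4854 / 212.9094 = 4.78835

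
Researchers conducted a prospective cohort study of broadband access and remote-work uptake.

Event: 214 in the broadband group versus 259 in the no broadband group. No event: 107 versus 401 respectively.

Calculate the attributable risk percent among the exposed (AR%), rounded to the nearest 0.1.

41.1

From the description: a = 214, b = 107, c = 259, d = 401.
Risk in exposed = 214/321 = 0.66667; risk in unexposed = 259/660 = 0.39242.
RR = 0.66667/0.39242 = 1.69884
AR% = (RR − 1)/RR × 100 = (1.69884 − 1)/1.69884 × 100 = 41.1364%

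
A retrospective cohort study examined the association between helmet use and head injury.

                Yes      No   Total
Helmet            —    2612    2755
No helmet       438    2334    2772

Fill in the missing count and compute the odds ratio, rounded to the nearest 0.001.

0.292

The missing cell is in the exposed row: 2755 − 2612 = 143.
So a = 143, b = 2612, c = 438, d = 2334.
OR = (a·d)/(b·c) = (143 × 2334) / (2612 × 438) = 333762 / 1144056 = 0.29174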